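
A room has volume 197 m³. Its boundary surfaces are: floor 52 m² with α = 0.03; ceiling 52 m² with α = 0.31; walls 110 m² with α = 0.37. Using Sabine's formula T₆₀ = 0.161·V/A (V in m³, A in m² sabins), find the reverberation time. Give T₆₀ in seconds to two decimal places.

0.54 s

Total absorption A = 52·0.03 + 52·0.31 + 110·0.37 = 58.38 m² sabins.
T₆₀ = 0.161·V/A = 0.161·197/58.38 = 0.543 s.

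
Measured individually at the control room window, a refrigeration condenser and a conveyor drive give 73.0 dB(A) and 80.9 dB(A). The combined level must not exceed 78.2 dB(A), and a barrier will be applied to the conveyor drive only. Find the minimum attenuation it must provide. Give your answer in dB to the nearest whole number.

4 dB

Everything except the conveyor drive sums to 10^(73.0/10) = 1.995e+07 in linear terms, 73.00 dB(A).
To meet 78.2 dB(A) overall, the treated conveyor drive may contribute at most 10^(78.2/10) − 1.995e+07 = 4.612e+07, i.e. 76.64 dB(A).
So the conveyor drive must be reduced from 80.9 to 76.64 dB(A): IL = 4.26 dB.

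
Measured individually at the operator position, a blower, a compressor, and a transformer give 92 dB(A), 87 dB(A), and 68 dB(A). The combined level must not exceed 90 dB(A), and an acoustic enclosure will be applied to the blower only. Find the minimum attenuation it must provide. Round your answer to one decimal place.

The untreated sources together contribute 10^(87/10) + 10^(68/10) = 5.075e+08, i.e. 87.05 dB(A).
The limit corresponds to 10^(90/10) = 1.000e+09; subtracting the fixed part leaves 4.925e+08 for the blower, i.e. 86.92 dB(A).
So the blower must be reduced from 92 to 86.92 dB(A): IL = 5.08 dB.

5.1 dB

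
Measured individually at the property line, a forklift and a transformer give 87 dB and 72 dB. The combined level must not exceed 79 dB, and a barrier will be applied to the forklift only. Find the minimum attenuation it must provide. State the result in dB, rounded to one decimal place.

9.0 dB

The untreated sources together contribute 10^(72/10) = 1.585e+07, i.e. 72.00 dB.
To meet 79 dB overall, the treated forklift may contribute at most 10^(79/10) − 1.585e+07 = 6.358e+07, i.e. 78.03 dB.
Required insertion loss = 87 − 78.03 = 8.97 dB.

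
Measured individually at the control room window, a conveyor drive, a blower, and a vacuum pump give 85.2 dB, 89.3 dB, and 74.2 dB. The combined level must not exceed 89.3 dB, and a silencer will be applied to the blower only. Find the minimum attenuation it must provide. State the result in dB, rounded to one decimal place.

Fixed contribution from the other sources: Σ 10^(L/10) = 10^(85.2/10) + 10^(74.2/10) = 3.574e+08 (85.53 dB).
To meet 89.3 dB overall, the treated blower may contribute at most 10^(89.3/10) − 3.574e+08 = 4.937e+08, i.e. 86.93 dB.
So the blower must be reduced from 89.3 to 86.93 dB: IL = 2.37 dB.

2.4 dB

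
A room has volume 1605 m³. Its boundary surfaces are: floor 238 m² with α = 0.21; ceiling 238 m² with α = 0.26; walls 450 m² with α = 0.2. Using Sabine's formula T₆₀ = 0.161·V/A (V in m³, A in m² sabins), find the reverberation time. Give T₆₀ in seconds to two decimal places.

A = Σ Sᵢαᵢ = 238·0.21 + 238·0.26 + 450·0.2 = 201.86 m².
T₆₀ = 0.161 × 1605 / 201.86 = 1.280 s.

1.28 s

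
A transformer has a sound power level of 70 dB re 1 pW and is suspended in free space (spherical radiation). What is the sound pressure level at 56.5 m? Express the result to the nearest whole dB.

24 dB

L_p = L_w − 10·log₁₀(4π·r²) with r = 56.5 m.
4π·r² = 4.011e+04 m², 10·log₁₀ of that is 46.033 dB.
L_p = 70 − 46.033 = 23.97 dB.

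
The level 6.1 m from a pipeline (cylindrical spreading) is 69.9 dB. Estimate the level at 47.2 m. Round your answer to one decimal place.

Cylindrical spreading from a line source gives a 10·log₁₀(r₂/r₁) drop.
L₂ = 69.9 − 10·log₁₀(47.2/6.1) = 69.9 − 8.886 = 61.01 dB.

61.0 dB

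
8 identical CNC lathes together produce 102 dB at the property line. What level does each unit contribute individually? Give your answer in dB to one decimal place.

93.0 dB

Dividing the total intensity by 8 lowers the level by 10·log₁₀ 8 = 9.031 dB: L₁ = 102 − 9.031.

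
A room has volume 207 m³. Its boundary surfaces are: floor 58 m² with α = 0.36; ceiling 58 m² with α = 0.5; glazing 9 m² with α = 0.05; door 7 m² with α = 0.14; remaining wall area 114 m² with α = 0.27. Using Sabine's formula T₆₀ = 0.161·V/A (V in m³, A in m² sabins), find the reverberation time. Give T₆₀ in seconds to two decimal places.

Summing Sᵢαᵢ: 58·0.36 + 58·0.5 + 9·0.05 + 7·0.14 + 114·0.27 = 82.09 m².
T₆₀ = 0.161·V/A = 0.161·207/82.09 = 0.406 s.

0.41 s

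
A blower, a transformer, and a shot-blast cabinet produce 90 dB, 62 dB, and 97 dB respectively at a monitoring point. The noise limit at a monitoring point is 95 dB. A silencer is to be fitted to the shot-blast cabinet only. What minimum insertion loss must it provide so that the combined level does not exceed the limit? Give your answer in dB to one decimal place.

3.7 dB

Everything except the shot-blast cabinet sums to 10^(90/10) + 10^(62/10) = 1.002e+09 in linear terms, 90.01 dB.
To meet 95 dB overall, the treated shot-blast cabinet may contribute at most 10^(95/10) − 1.002e+09 = 2.161e+09, i.e. 93.35 dB.
Required insertion loss = 97 − 93.35 = 3.65 dB.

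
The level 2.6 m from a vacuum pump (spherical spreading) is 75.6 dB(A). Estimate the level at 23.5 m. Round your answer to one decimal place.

Point-source attenuation: ΔL = 20·log₁₀(r₂/r₁) = 20·log₁₀(23.5/2.6) = 19.122 dB.
L₂ = 75.6 − 20·log₁₀(23.5/2.6) = 75.6 − 19.122 = 56.48 dB(A).

56.5 dB(A)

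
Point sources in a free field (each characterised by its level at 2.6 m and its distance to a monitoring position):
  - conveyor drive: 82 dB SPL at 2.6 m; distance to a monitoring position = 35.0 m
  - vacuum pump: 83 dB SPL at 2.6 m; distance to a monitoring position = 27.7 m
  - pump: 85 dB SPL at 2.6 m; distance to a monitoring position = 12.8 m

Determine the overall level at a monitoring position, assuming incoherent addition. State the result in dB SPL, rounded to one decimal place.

72.0 dB SPL

First find each source's level at the receiver (point-source: −20·log₁₀(r/r_ref)), then combine on an intensity basis.
conveyor drive: 82 − 20·log₁₀(35.0/2.6) = 82 − 22.58 = 59.42 dB SPL.
vacuum pump: 83 − 20·log₁₀(27.7/2.6) = 83 − 20.55 = 62.45 dB SPL.
pump: 85 − 20·log₁₀(12.8/2.6) = 85 − 13.84 = 71.16 dB SPL.
Σ 10^(L/10) = 1.568e+07 → L_total = 10·log₁₀(1.568e+07) = 71.95 dB SPL.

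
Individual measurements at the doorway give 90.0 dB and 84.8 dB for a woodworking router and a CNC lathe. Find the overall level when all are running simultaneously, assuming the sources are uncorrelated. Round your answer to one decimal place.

91.1 dB

For uncorrelated sources the intensities add, so convert each level to linear form, sum, and take 10·log₁₀ of the total.
Σ 10^(L/10) = 10^(90.0/10) + 10^(84.8/10) = 1.302e+09.
L_total = 10·log₁₀(1.302e+09) = 91.15 dB.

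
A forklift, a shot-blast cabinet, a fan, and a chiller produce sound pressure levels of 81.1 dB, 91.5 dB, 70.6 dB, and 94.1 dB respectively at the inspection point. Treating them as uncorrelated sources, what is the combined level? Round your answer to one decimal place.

96.2 dB

Incoherent sources combine by intensity addition: L_total = 10·log₁₀(Σ 10^(L_i/10)).
Σ 10^(L/10) = 10^(81.1/10) + 10^(91.5/10) + 10^(70.6/10) + 10^(94.1/10) = 4.123e+09.
L_total = 10·log₁₀(4.123e+09) = 96.15 dB.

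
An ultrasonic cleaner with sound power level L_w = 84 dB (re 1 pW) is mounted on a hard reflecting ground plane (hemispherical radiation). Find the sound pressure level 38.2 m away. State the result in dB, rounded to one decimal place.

44.4 dB

L_p = L_w − 10·log₁₀(2π·r²) with r = 38.2 m.
2π·r² = 9169 m², 10·log₁₀ of that is 39.623 dB.
L_p = 84 − 39.623 = 44.38 dB.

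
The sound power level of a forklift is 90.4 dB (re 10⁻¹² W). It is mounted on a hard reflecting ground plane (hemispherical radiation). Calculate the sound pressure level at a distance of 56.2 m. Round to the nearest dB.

The power spreads over a hemisphere of area 2π·r², so L_p = L_w − 10·log₁₀(2π·r²).
2π·r² = 1.985e+04 m², 10·log₁₀ of that is 42.977 dB.
L_p = 90.4 − 42.977 = 47.42 dB.

47 dB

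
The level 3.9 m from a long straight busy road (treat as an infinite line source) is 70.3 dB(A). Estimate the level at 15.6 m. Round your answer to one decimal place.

Line-source attenuation: ΔL = 10·log₁₀(r₂/r₁) = 10·log₁₀(15.6/3.9) = 6.021 dB.
L₂ = 70.3 − 10·log₁₀(15.6/3.9) = 70.3 − 6.021 = 64.28 dB(A).

64.3 dB(A)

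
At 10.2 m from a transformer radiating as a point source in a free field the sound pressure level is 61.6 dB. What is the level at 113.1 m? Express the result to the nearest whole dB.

41 dB

Point-source attenuation: ΔL = 20·log₁₀(r₂/r₁) = 20·log₁₀(113.1/10.2) = 20.897 dB.
L₂ = 61.6 − 20·log₁₀(113.1/10.2) = 61.6 − 20.897 = 40.70 dB.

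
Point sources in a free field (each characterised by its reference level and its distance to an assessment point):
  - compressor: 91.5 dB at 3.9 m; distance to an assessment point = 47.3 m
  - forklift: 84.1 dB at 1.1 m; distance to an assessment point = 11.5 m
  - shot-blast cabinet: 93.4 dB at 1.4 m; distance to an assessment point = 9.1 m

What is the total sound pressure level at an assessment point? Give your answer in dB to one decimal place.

78.0 dB

Apply inverse-square spreading to bring every level to the receiver, then sum 10^(L/10).
compressor: 91.5 − 20·log₁₀(47.3/3.9) = 91.5 − 21.68 = 69.82 dB.
forklift: 84.1 − 20·log₁₀(11.5/1.1) = 84.1 − 20.39 = 63.71 dB.
shot-blast cabinet: 93.4 − 20·log₁₀(9.1/1.4) = 93.4 − 16.26 = 77.14 dB.
Σ 10^(L/10) = 6.374e+07 → L_total = 10·log₁₀(6.374e+07) = 78.04 dB.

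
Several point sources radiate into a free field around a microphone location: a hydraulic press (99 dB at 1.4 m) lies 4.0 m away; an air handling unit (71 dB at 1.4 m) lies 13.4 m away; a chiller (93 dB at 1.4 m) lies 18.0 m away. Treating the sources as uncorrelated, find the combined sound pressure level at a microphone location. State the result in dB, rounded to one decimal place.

First find each source's level at the receiver (point-source: −20·log₁₀(r/r_ref)), then combine on an intensity basis.
hydraulic press: 99 − 20·log₁₀(4.0/1.4) = 99 − 9.12 = 89.88 dB.
air handling unit: 71 − 20·log₁₀(13.4/1.4) = 71 − 19.62 = 51.38 dB.
chiller: 93 − 20·log₁₀(18.0/1.4) = 93 − 22.18 = 70.82 dB.
Σ 10^(L/10) = 9.853e+08 → L_total = 10·log₁₀(9.853e+08) = 89.94 dB.

89.9 dB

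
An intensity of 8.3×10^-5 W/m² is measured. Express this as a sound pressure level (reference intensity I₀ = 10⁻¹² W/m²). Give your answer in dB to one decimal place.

Dividing by I₀ shifts the exponent by 12: I/I₀ = 8.3×10^7.
L = 10·(0.9191 + 7) = 79.19 dB.

79.2 dB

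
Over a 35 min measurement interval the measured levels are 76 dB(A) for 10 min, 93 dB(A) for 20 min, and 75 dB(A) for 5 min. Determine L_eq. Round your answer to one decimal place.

90.6 dB(A)

The energy average is taken in the linear domain: L_eq = 10·log₁₀[(Σ tᵢ·10^(Lᵢ/10))/T], T = 35 min.
Σ tᵢ·10^(Lᵢ/10) = 10·10^(76/10) + 20·10^(93/10) + 5·10^(75/10) = 4.046e+10.
L_eq = 10·log₁₀(4.046e+10/35) = 90.63 dB(A).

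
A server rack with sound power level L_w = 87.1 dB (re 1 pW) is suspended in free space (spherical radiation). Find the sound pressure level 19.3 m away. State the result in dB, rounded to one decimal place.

50.4 dB

Free-field spherical radiation: L_p = L_w − 10·log₁₀(4π·r²), r = 19.3 m.
4π·r² = 4681 m², 10·log₁₀ of that is 36.703 dB.
L_p = 87.1 − 36.703 = 50.40 dB.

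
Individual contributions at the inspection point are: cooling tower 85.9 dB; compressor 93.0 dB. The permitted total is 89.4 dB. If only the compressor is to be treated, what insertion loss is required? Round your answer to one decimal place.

6.2 dB

Everything except the compressor sums to 10^(85.9/10) = 3.890e+08 in linear terms, 85.90 dB.
To meet 89.4 dB overall, the treated compressor may contribute at most 10^(89.4/10) − 3.890e+08 = 4.819e+08, i.e. 86.83 dB.
Required insertion loss = 93.0 − 86.83 = 6.17 dB.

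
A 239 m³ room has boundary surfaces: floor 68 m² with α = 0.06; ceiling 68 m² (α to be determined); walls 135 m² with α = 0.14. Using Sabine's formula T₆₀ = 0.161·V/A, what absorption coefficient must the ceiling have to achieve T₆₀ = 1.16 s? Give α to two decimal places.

0.15

From T₆₀ = 0.161·V/A, the target T₆₀ = 1.16 s needs A = 0.161·239/1.16 = 33.17 m².
Absorption from the other surfaces = 68·0.06 + 135·0.14 = 22.98 m², so the ceiling must supply 10.19 m² over 68 m².
α = 10.19/68 = 0.150.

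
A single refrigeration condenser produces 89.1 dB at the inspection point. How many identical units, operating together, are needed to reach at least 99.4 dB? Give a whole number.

11

The shortfall is 99.4 − 89.1 = 10.3 dB, and N units add 10·log₁₀ N, so need 10·log₁₀ N ≥ 10.3.
N ≥ 10^(10.3/10) = 10.715, so N = 11.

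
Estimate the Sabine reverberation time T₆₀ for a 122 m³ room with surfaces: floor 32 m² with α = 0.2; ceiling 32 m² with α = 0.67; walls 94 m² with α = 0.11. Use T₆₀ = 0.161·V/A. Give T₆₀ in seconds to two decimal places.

0.51 s

A = Σ Sᵢαᵢ = 32·0.2 + 32·0.67 + 94·0.11 = 38.18 m².
T₆₀ = 0.161·V/A = 0.161·122/38.18 = 0.514 s.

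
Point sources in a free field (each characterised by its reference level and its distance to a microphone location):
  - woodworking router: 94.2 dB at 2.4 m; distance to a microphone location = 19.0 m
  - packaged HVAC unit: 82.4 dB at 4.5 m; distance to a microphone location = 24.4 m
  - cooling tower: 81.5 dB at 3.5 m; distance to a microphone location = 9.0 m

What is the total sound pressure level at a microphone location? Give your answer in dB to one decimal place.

Apply inverse-square spreading to bring every level to the receiver, then sum 10^(L/10).
woodworking router: 94.2 − 20·log₁₀(19.0/2.4) = 94.2 − 17.97 = 76.23 dB.
packaged HVAC unit: 82.4 − 20·log₁₀(24.4/4.5) = 82.4 − 14.68 = 67.72 dB.
cooling tower: 81.5 − 20·log₁₀(9.0/3.5) = 81.5 − 8.20 = 73.30 dB.
Σ 10^(L/10) = 6.924e+07 → L_total = 10·log₁₀(6.924e+07) = 78.40 dB.

78.4 dB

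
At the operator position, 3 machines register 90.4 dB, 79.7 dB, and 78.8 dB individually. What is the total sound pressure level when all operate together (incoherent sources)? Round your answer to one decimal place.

Incoherent sources combine by intensity addition: L_total = 10·log₁₀(Σ 10^(L_i/10)).
Σ 10^(L/10) = 10^(90.4/10) + 10^(79.7/10) + 10^(78.8/10) = 1.266e+09.
L_total = 10·log₁₀(1.266e+09) = 91.02 dB.

91.0 dB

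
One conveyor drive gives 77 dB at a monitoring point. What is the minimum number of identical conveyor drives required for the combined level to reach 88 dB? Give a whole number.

13

N identical sources give L₁ + 10·log₁₀ N, so require 10·log₁₀ N ≥ 88 − 77 = 11.0 dB.
N ≥ 10^(11.0/10) = 12.589, so N = 13.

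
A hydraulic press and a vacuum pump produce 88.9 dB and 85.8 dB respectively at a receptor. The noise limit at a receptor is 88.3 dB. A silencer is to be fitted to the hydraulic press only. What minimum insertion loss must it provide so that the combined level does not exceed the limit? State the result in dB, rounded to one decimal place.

4.2 dB

Fixed contribution from the other source: Σ 10^(L/10) = 10^(85.8/10) = 3.802e+08 (85.80 dB).
To meet 88.3 dB overall, the treated hydraulic press may contribute at most 10^(88.3/10) − 3.802e+08 = 2.959e+08, i.e. 84.71 dB.
Required insertion loss = 88.9 − 84.71 = 4.19 dB.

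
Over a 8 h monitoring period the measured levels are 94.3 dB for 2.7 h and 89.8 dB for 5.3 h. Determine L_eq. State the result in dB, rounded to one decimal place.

91.9 dB

Weight each interval's intensity by its duration and average over T = 8 h:
Σ tᵢ·10^(Lᵢ/10) = 2.7·10^(94.3/10) + 5.3·10^(89.8/10) = 1.233e+10.
L_eq = 10·log₁₀(1.233e+10/8) = 91.88 dB.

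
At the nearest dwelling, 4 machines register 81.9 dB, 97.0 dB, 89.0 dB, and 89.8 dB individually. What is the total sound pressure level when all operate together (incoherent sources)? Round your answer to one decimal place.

98.4 dB

Incoherent sources combine by intensity addition: L_total = 10·log₁₀(Σ 10^(L_i/10)).
Σ 10^(L/10) = 10^(81.9/10) + 10^(97.0/10) + 10^(89.0/10) + 10^(89.8/10) = 6.916e+09.
L_total = 10·log₁₀(6.916e+09) = 98.40 dB.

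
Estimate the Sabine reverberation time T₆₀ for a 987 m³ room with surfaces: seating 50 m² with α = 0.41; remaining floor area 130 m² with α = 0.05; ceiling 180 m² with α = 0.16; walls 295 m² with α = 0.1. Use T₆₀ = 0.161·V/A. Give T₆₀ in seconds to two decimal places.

1.86 s

Summing Sᵢαᵢ: 50·0.41 + 130·0.05 + 180·0.16 + 295·0.1 = 85.30 m².
T₆₀ = 0.161·V/A = 0.161·987/85.30 = 1.863 s.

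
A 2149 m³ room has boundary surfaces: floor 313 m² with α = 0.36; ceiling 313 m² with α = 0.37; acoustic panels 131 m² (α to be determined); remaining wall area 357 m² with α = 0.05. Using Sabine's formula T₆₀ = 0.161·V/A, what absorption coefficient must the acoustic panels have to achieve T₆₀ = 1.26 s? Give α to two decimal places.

0.22

A = 0.161·V/T₆₀ = 0.161·2149/1.26 = 274.59 m² sabins.
Absorption from the other surfaces = 313·0.36 + 313·0.37 + 357·0.05 = 246.34 m², so the acoustic panels must supply 28.25 m² over 131 m².
α = 28.25/131 = 0.216.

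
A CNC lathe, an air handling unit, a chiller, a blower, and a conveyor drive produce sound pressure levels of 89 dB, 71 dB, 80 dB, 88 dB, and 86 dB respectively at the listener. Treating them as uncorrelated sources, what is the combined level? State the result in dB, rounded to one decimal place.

Incoherent sources combine by intensity addition: L_total = 10·log₁₀(Σ 10^(L_i/10)).
Σ 10^(L/10) = 10^(89/10) + 10^(71/10) + 10^(80/10) + 10^(88/10) + 10^(86/10) = 1.936e+09.
L_total = 10·log₁₀(1.936e+09) = 92.87 dB.

92.9 dB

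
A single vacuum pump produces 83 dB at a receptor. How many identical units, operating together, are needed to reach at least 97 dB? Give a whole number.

The shortfall is 97 − 83 = 14.0 dB, and N units add 10·log₁₀ N, so need 10·log₁₀ N ≥ 14.0.
N ≥ 10^(14.0/10) = 25.119, so N = 26.

26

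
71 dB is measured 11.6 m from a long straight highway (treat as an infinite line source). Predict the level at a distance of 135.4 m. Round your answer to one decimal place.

Cylindrical spreading from a line source gives a 10·log₁₀(r₂/r₁) drop.
L₂ = 71 − 10·log₁₀(135.4/11.6) = 71 − 10.672 = 60.33 dB.

60.3 dB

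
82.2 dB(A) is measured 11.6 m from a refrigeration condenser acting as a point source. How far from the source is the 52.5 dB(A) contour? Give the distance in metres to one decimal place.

Point-source spreading drops the level by 20·log₁₀(r₂/r₁); inverting, r₂/r₁ = 10^(ΔL/20).
r₂ = 11.6·10^((82.2−52.5)/20) = 11.6·10^(29.7/20) = 354.37 m.

354.4 m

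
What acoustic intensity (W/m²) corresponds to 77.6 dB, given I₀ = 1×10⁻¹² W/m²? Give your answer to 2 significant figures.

5.8e-05 W/m²

I = I₀·10^(L/10) = 10⁻¹² × 10^(77.6/10) = 10^(-4.240).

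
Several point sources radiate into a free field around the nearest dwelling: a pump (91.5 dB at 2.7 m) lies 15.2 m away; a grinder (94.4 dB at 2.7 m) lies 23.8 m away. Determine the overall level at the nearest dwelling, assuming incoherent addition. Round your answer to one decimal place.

First find each source's level at the receiver (point-source: −20·log₁₀(r/r_ref)), then combine on an intensity basis.
pump: 91.5 − 20·log₁₀(15.2/2.7) = 91.5 − 15.01 = 76.49 dB.
grinder: 94.4 − 20·log₁₀(23.8/2.7) = 94.4 − 18.90 = 75.50 dB.
Σ 10^(L/10) = 8.002e+07 → L_total = 10·log₁₀(8.002e+07) = 79.03 dB.

79.0 dB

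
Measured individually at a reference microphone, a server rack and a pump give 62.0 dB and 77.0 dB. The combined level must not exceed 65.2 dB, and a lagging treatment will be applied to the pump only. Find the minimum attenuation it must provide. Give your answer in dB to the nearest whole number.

15 dB

Everything except the pump sums to 10^(62.0/10) = 1.585e+06 in linear terms, 62.00 dB.
To meet 65.2 dB overall, the treated pump may contribute at most 10^(65.2/10) − 1.585e+06 = 1.726e+06, i.e. 62.37 dB.
Required insertion loss = 77.0 − 62.37 = 14.63 dB.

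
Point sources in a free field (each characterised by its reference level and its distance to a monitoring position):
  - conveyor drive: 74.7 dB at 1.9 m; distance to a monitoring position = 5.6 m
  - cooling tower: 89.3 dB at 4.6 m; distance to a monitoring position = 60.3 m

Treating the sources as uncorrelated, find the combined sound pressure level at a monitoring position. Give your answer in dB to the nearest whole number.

Apply inverse-square spreading to bring every level to the receiver, then sum 10^(L/10).
conveyor drive: 74.7 − 20·log₁₀(5.6/1.9) = 74.7 − 9.39 = 65.31 dB.
cooling tower: 89.3 − 20·log₁₀(60.3/4.6) = 89.3 − 22.35 = 66.95 dB.
Σ 10^(L/10) = 8.350e+06 → L_total = 10·log₁₀(8.350e+06) = 69.22 dB.

69 dB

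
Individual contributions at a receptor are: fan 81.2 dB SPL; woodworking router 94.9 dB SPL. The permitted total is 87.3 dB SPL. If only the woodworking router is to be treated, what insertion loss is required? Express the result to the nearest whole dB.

Everything except the woodworking router sums to 10^(81.2/10) = 1.318e+08 in linear terms, 81.20 dB SPL.
To meet 87.3 dB SPL overall, the treated woodworking router may contribute at most 10^(87.3/10) − 1.318e+08 = 4.052e+08, i.e. 86.08 dB SPL.
So the woodworking router must be reduced from 94.9 to 86.08 dB SPL: IL = 8.82 dB.

9 dB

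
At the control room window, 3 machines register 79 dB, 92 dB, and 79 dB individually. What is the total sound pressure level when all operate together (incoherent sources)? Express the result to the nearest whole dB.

92 dB

For uncorrelated sources the intensities add, so convert each level to linear form, sum, and take 10·log₁₀ of the total.
Σ 10^(L/10) = 10^(79/10) + 10^(92/10) + 10^(79/10) = 1.744e+09.
L_total = 10·log₁₀(1.744e+09) = 92.41 dB.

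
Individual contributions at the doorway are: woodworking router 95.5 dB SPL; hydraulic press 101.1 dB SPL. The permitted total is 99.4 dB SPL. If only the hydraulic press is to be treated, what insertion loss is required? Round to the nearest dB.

4 dB

Everything except the hydraulic press sums to 10^(95.5/10) = 3.548e+09 in linear terms, 95.50 dB SPL.
The limit corresponds to 10^(99.4/10) = 8.710e+09; subtracting the fixed part leaves 5.162e+09 for the hydraulic press, i.e. 97.13 dB SPL.
Required insertion loss = 101.1 − 97.13 = 3.97 dB.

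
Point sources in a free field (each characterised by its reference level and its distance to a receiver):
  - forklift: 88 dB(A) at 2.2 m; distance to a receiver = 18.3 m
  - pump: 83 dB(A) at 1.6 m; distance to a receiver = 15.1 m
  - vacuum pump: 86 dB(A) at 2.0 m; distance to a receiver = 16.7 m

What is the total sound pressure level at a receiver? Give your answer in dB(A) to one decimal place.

Apply inverse-square spreading to bring every level to the receiver, then sum 10^(L/10).
forklift: 88 − 20·log₁₀(18.3/2.2) = 88 − 18.40 = 69.60 dB(A).
pump: 83 − 20·log₁₀(15.1/1.6) = 83 − 19.50 = 63.50 dB(A).
vacuum pump: 86 − 20·log₁₀(16.7/2.0) = 86 − 18.43 = 67.57 dB(A).
Σ 10^(L/10) = 1.707e+07 → L_total = 10·log₁₀(1.707e+07) = 72.32 dB(A).

72.3 dB(A)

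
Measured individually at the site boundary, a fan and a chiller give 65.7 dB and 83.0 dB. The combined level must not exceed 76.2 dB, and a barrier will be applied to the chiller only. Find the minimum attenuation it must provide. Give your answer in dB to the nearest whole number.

7 dB

Everything except the chiller sums to 10^(65.7/10) = 3.715e+06 in linear terms, 65.70 dB.
To meet 76.2 dB overall, the treated chiller may contribute at most 10^(76.2/10) − 3.715e+06 = 3.797e+07, i.e. 75.79 dB.
Required insertion loss = 83.0 − 75.79 = 7.21 dB.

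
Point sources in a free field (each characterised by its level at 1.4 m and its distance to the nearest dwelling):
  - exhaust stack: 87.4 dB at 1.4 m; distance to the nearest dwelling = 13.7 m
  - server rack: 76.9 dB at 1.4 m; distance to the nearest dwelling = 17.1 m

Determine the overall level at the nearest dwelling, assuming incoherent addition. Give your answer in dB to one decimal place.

Propagate each source to the receiver with L = L_ref − 20·log₁₀(r/r_ref), then add intensities.
exhaust stack: 87.4 − 20·log₁₀(13.7/1.4) = 87.4 − 19.81 = 67.59 dB.
server rack: 76.9 − 20·log₁₀(17.1/1.4) = 76.9 − 21.74 = 55.16 dB.
Σ 10^(L/10) = 6.067e+06 → L_total = 10·log₁₀(6.067e+06) = 67.83 dB.

67.8 dB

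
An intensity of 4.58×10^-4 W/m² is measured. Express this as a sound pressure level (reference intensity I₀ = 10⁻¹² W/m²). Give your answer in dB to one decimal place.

Dividing by I₀ shifts the exponent by 12: I/I₀ = 4.58×10^8.
L = 10·(0.6609 + 8) = 86.61 dB.

86.6 dB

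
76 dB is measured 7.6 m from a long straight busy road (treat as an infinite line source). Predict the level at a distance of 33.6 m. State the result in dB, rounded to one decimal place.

69.5 dB

Cylindrical spreading from a line source gives a 10·log₁₀(r₂/r₁) drop.
L₂ = 76 − 10·log₁₀(33.6/7.6) = 76 − 6.455 = 69.54 dB.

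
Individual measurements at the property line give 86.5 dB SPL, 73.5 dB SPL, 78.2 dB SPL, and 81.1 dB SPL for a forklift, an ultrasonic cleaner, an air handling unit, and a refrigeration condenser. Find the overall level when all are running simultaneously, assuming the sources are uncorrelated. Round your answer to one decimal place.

88.2 dB SPL

Incoherent sources combine by intensity addition: L_total = 10·log₁₀(Σ 10^(L_i/10)).
Σ 10^(L/10) = 10^(86.5/10) + 10^(73.5/10) + 10^(78.2/10) + 10^(81.1/10) = 6.640e+08.
L_total = 10·log₁₀(6.640e+08) = 88.22 dB SPL.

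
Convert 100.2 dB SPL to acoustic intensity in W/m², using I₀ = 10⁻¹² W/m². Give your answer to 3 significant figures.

I/I₀ = 10^(100.2/10) = 1.047e+10, so I = 1.047e+10 × 10⁻¹² W/m².

0.0105 W/m²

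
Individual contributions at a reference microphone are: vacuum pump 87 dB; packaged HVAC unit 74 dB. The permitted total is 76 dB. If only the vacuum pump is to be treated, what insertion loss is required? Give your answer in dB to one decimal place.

Fixed contribution from the other source: Σ 10^(L/10) = 10^(74/10) = 2.512e+07 (74.00 dB).
To meet 76 dB overall, the treated vacuum pump may contribute at most 10^(76/10) − 2.512e+07 = 1.469e+07, i.e. 71.67 dB.
Required insertion loss = 87 − 71.67 = 15.33 dB.

15.3 dB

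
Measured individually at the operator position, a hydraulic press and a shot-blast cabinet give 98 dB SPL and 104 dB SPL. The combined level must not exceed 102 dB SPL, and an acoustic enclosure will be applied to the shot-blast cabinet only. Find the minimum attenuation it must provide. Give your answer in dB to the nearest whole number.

Fixed contribution from the other source: Σ 10^(L/10) = 10^(98/10) = 6.310e+09 (98.00 dB SPL).
The limit corresponds to 10^(102/10) = 1.585e+10; subtracting the fixed part leaves 9.539e+09 for the shot-blast cabinet, i.e. 99.80 dB SPL.
Required insertion loss = 104 − 99.80 = 4.20 dB.

4 dB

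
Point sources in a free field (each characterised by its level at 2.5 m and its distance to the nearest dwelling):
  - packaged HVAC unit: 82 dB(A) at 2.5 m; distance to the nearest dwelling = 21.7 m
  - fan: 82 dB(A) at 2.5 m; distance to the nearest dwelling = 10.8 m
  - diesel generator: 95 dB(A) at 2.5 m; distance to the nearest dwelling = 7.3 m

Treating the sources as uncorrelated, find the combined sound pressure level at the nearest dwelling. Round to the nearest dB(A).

86 dB(A)

Apply inverse-square spreading to bring every level to the receiver, then sum 10^(L/10).
packaged HVAC unit: 82 − 20·log₁₀(21.7/2.5) = 82 − 18.77 = 63.23 dB(A).
fan: 82 − 20·log₁₀(10.8/2.5) = 82 − 12.71 = 69.29 dB(A).
diesel generator: 95 − 20·log₁₀(7.3/2.5) = 95 − 9.31 = 85.69 dB(A).
Σ 10^(L/10) = 3.815e+08 → L_total = 10·log₁₀(3.815e+08) = 85.81 dB(A).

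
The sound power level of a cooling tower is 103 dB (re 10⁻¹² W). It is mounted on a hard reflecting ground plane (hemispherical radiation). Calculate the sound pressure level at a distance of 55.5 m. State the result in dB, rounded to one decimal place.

60.1 dB

Free-field hemispherical radiation: L_p = L_w − 10·log₁₀(2π·r²), r = 55.5 m.
2π·r² = 1.935e+04 m², 10·log₁₀ of that is 42.868 dB.
L_p = 103 − 42.868 = 60.13 dB.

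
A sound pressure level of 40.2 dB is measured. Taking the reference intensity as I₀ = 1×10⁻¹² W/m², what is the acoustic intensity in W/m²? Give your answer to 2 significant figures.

1.0e-08 W/m²

I = I₀·10^(L/10) = 10⁻¹² × 10^(40.2/10) = 10^(-7.980).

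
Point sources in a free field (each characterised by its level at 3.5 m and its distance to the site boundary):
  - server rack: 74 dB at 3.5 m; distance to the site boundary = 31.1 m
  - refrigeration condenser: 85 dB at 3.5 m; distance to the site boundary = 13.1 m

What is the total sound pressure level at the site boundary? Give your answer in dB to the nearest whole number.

First find each source's level at the receiver (point-source: −20·log₁₀(r/r_ref)), then combine on an intensity basis.
server rack: 74 − 20·log₁₀(31.1/3.5) = 74 − 18.97 = 55.03 dB.
refrigeration condenser: 85 − 20·log₁₀(13.1/3.5) = 85 − 11.46 = 73.54 dB.
Σ 10^(L/10) = 2.289e+07 → L_total = 10·log₁₀(2.289e+07) = 73.60 dB.

74 dB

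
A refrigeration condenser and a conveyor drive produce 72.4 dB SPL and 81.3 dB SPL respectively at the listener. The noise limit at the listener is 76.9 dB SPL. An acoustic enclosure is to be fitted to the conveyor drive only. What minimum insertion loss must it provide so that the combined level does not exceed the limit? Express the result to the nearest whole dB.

6 dB

Fixed contribution from the other source: Σ 10^(L/10) = 10^(72.4/10) = 1.738e+07 (72.40 dB SPL).
To meet 76.9 dB SPL overall, the treated conveyor drive may contribute at most 10^(76.9/10) − 1.738e+07 = 3.160e+07, i.e. 75.00 dB SPL.
So the conveyor drive must be reduced from 81.3 to 75.00 dB SPL: IL = 6.30 dB.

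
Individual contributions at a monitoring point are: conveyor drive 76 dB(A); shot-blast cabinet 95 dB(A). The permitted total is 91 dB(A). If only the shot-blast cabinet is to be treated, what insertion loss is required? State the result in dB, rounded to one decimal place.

4.1 dB

The untreated sources together contribute 10^(76/10) = 3.981e+07, i.e. 76.00 dB(A).
To meet 91 dB(A) overall, the treated shot-blast cabinet may contribute at most 10^(91/10) − 3.981e+07 = 1.219e+09, i.e. 90.86 dB(A).
So the shot-blast cabinet must be reduced from 95 to 90.86 dB(A): IL = 4.14 dB.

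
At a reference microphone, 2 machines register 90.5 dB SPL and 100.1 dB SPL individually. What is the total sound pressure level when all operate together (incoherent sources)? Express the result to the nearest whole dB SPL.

101 dB SPL

Incoherent sources combine by intensity addition: L_total = 10·log₁₀(Σ 10^(L_i/10)).
Σ 10^(L/10) = 10^(90.5/10) + 10^(100.1/10) = 1.135e+10.
L_total = 10·log₁₀(1.135e+10) = 100.55 dB SPL.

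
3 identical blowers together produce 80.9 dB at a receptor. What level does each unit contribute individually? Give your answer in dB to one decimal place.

For N identical incoherent sources L_total = L₁ + 10·log₁₀ N, so L₁ = 80.9 − 10·log₁₀(3) = 80.9 − 4.771.

76.1 dB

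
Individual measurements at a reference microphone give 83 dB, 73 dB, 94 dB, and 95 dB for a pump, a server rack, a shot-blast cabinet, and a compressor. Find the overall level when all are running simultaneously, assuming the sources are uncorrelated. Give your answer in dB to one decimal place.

Incoherent sources combine by intensity addition: L_total = 10·log₁₀(Σ 10^(L_i/10)).
Σ 10^(L/10) = 10^(83/10) + 10^(73/10) + 10^(94/10) + 10^(95/10) = 5.894e+09.
L_total = 10·log₁₀(5.894e+09) = 97.70 dB.

97.7 dB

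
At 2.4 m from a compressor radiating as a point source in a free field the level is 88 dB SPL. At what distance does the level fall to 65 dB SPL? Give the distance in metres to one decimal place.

33.9 m

Point-source spreading drops the level by 20·log₁₀(r₂/r₁); inverting, r₂/r₁ = 10^(ΔL/20).
r₂ = 2.4·10^((88−65)/20) = 2.4·10^(23.0/20) = 33.90 m.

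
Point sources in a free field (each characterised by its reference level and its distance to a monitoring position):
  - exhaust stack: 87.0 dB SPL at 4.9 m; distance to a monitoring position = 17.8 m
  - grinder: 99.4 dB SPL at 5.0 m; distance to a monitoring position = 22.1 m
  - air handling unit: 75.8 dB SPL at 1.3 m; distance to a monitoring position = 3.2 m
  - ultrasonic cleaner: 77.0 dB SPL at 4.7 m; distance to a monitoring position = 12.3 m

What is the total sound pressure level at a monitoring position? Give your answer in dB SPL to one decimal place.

Apply inverse-square spreading to bring every level to the receiver, then sum 10^(L/10).
exhaust stack: 87.0 − 20·log₁₀(17.8/4.9) = 87.0 − 11.20 = 75.80 dB SPL.
grinder: 99.4 − 20·log₁₀(22.1/5.0) = 99.4 − 12.91 = 86.49 dB SPL.
air handling unit: 75.8 − 20·log₁₀(3.2/1.3) = 75.8 − 7.82 = 67.98 dB SPL.
ultrasonic cleaner: 77.0 − 20·log₁₀(12.3/4.7) = 77.0 − 8.36 = 68.64 dB SPL.
Σ 10^(L/10) = 4.974e+08 → L_total = 10·log₁₀(4.974e+08) = 86.97 dB SPL.

87.0 dB SPL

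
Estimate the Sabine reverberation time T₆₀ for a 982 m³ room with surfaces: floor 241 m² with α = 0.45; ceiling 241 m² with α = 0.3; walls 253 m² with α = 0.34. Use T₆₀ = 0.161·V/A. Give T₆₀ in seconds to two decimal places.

A = Σ Sᵢαᵢ = 241·0.45 + 241·0.3 + 253·0.34 = 266.77 m².
T₆₀ = 0.161·V/A = 0.161·982/266.77 = 0.593 s.

0.59 s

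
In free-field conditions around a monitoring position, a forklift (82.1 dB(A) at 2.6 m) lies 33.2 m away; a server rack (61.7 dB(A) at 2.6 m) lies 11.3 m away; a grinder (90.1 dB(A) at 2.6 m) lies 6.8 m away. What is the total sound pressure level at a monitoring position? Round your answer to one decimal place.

Propagate each source to the receiver with L = L_ref − 20·log₁₀(r/r_ref), then add intensities.
forklift: 82.1 − 20·log₁₀(33.2/2.6) = 82.1 − 22.12 = 59.98 dB(A).
server rack: 61.7 − 20·log₁₀(11.3/2.6) = 61.7 − 12.76 = 48.94 dB(A).
grinder: 90.1 − 20·log₁₀(6.8/2.6) = 90.1 − 8.35 = 81.75 dB(A).
Σ 10^(L/10) = 1.507e+08 → L_total = 10·log₁₀(1.507e+08) = 81.78 dB(A).

81.8 dB(A)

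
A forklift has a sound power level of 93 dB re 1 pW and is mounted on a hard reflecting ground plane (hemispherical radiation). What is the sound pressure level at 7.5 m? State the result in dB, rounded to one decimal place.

67.5 dB

The power spreads over a hemisphere of area 2π·r², so L_p = L_w − 10·log₁₀(2π·r²).
2π·r² = 353.4 m², 10·log₁₀ of that is 25.483 dB.
L_p = 93 − 25.483 = 67.52 dB.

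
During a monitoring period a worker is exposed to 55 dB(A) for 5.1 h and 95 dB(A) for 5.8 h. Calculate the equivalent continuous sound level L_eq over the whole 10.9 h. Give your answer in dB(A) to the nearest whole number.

92 dB(A)

The energy average is taken in the linear domain: L_eq = 10·log₁₀[(Σ tᵢ·10^(Lᵢ/10))/T], T = 10.9 h.
Σ tᵢ·10^(Lᵢ/10) = 5.1·10^(55/10) + 5.8·10^(95/10) = 1.834e+10.
L_eq = 10·log₁₀(1.834e+10/10.9) = 92.26 dB(A).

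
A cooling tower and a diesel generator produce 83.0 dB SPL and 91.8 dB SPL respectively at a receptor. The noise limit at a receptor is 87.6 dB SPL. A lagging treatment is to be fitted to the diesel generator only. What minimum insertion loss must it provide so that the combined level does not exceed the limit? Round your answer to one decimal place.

Fixed contribution from the other source: Σ 10^(L/10) = 10^(83.0/10) = 1.995e+08 (83.00 dB SPL).
The limit corresponds to 10^(87.6/10) = 5.754e+08; subtracting the fixed part leaves 3.759e+08 for the diesel generator, i.e. 85.75 dB SPL.
So the diesel generator must be reduced from 91.8 to 85.75 dB SPL: IL = 6.05 dB.

6.0 dB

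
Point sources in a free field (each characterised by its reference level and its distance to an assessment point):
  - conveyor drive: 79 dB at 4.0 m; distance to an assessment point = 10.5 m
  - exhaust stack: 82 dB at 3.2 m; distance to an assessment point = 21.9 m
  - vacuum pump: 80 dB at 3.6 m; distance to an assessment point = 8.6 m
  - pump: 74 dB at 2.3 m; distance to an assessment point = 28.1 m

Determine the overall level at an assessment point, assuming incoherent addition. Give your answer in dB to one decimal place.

75.1 dB

Apply inverse-square spreading to bring every level to the receiver, then sum 10^(L/10).
conveyor drive: 79 − 20·log₁₀(10.5/4.0) = 79 − 8.38 = 70.62 dB.
exhaust stack: 82 − 20·log₁₀(21.9/3.2) = 82 − 16.71 = 65.29 dB.
vacuum pump: 80 − 20·log₁₀(8.6/3.6) = 80 − 7.56 = 72.44 dB.
pump: 74 − 20·log₁₀(28.1/2.3) = 74 − 21.74 = 52.26 dB.
Σ 10^(L/10) = 3.260e+07 → L_total = 10·log₁₀(3.260e+07) = 75.13 dB.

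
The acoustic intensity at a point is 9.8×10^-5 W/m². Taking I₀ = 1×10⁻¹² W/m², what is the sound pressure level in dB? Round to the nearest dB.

80 dB

I/I₀ = 9.8×10^-5/10⁻¹² = 9.8×10^7, and L = 10·log₁₀(I/I₀).
L = 10·(0.9912 + 7) = 79.91 dB.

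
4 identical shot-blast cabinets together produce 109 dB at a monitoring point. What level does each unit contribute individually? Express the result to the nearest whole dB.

103 dB

4 equal contributions raise the level by 10·log₁₀ 4 = 6.021 dB, so each unit alone gives 109 − 6.021.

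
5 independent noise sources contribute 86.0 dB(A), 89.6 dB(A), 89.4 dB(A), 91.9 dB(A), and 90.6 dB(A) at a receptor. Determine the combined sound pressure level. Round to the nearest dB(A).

For uncorrelated sources the intensities add, so convert each level to linear form, sum, and take 10·log₁₀ of the total.
Σ 10^(L/10) = 10^(86.0/10) + 10^(89.6/10) + 10^(89.4/10) + 10^(91.9/10) + 10^(90.6/10) = 4.878e+09.
L_total = 10·log₁₀(4.878e+09) = 96.88 dB(A).

97 dB(A)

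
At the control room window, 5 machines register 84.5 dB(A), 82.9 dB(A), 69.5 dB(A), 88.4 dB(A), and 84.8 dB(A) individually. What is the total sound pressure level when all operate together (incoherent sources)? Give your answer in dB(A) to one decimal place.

91.7 dB(A)

For uncorrelated sources the intensities add, so convert each level to linear form, sum, and take 10·log₁₀ of the total.
Σ 10^(L/10) = 10^(84.5/10) + 10^(82.9/10) + 10^(69.5/10) + 10^(88.4/10) + 10^(84.8/10) = 1.480e+09.
L_total = 10·log₁₀(1.480e+09) = 91.70 dB(A).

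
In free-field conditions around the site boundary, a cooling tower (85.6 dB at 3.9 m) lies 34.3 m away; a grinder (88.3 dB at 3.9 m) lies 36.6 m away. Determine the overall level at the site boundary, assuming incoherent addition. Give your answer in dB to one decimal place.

70.9 dB

First find each source's level at the receiver (point-source: −20·log₁₀(r/r_ref)), then combine on an intensity basis.
cooling tower: 85.6 − 20·log₁₀(34.3/3.9) = 85.6 − 18.88 = 66.72 dB.
grinder: 88.3 − 20·log₁₀(36.6/3.9) = 88.3 − 19.45 = 68.85 dB.
Σ 10^(L/10) = 1.237e+07 → L_total = 10·log₁₀(1.237e+07) = 70.92 dB.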